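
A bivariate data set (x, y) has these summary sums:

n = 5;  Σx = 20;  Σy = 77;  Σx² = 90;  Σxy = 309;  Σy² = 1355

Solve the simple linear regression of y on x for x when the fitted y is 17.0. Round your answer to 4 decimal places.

Sxx = Σx² − (Σx)²/n = 90 − 80 = 10
Sxy = Σxy − (Σx)(Σy)/n = 309 − 308 = 1
b = Sxy/Sxx = 1/10 = 0.1
a = ȳ − b·x̄ = 15.4 − 0.1·4 = 15
Set a + b·x = 17.0: x = (17.0 − 15) / 0.1 = 20

20.0000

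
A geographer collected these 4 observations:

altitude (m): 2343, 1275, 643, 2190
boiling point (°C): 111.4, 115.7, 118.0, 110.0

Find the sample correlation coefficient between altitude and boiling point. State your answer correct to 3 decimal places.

-0.971

n = 4, Σx = 6451, Σy = 455.1, Σxy = 725301.7, Σx² = 12324823, Σy² = 51820.45
Sxx = Σx² − (Σx)²/n = 12324823 − 10403850.25 = 1920972.75
Sxy = Σxy − (Σx)(Σy)/n = 725301.7 − 733962.525 = -8660.825
Syy = Σy² − (Σy)²/n = 51820.45 − 51779.0025 = 41.4475
r = Sxy/√(Sxx·Syy) = -8660.825/√(79619518.055625) = -8660.825/8922.976973 = -0.970621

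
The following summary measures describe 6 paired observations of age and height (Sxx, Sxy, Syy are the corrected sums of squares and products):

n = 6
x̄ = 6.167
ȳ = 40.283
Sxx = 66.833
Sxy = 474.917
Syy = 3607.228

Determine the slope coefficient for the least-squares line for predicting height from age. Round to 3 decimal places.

7.106

b = Sxy/Sxx = 474.917/66.833 = 7.106025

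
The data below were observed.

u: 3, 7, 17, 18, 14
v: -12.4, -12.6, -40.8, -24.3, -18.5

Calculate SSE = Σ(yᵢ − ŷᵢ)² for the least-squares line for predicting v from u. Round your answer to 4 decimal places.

230.7417

n = 5, Σx = 59, Σy = -108.6, Σxy = -1515.4, Σx² = 867, Σy² = 2909.9
Sxx = Σx² − (Σx)²/n = 867 − 696.2 = 170.8
Sxy = Σxy − (Σx)(Σy)/n = -1515.4 − (-1281.48) = -233.92
Syy = Σy² − (Σy)²/n = 2909.9 − 2358.792 = 551.108
b = Sxy/Sxx = -233.92/170.8 = -1.369555
SSE = Syy − b·Sxy = 551.108 − (-1.369555)·(-233.92) = 230.741686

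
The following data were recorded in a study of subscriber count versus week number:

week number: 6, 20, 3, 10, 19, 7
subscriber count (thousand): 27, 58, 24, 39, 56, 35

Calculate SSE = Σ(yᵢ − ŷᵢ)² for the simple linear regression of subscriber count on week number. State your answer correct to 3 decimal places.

18.815

n = 6, Σx = 65, Σy = 239, Σxy = 3093, Σx² = 955, Σy² = 10551
Sxx = Σx² − (Σx)²/n = 955 − 704.166667 = 250.833333
Sxy = Σxy − (Σx)(Σy)/n = 3093 − 2589.166667 = 503.833333
Syy = Σy² − (Σy)²/n = 10551 − 9520.166667 = 1030.833333
b = Sxy/Sxx = 503.833333/250.833333 = 2.008638
SSE = Syy − b·Sxy = 1030.833333 − 2.008638·503.833333 = 18.814618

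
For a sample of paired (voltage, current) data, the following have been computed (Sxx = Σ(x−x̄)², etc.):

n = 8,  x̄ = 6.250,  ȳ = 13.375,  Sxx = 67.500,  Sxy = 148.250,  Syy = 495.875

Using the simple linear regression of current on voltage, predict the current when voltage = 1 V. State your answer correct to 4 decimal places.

b = Sxy/Sxx = 148.25/67.5 = 2.196296
a = ȳ − b·x̄ = 13.375 − 2.196296·6.25 = -0.351852
ŷ(1) = a + b·1 = -0.351852 + 2.196296·1 = 1.844444

1.8444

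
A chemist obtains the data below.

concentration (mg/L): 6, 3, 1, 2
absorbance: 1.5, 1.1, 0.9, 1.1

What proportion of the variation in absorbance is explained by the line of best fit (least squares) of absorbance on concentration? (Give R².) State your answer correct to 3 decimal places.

n = 4, Σx = 12, Σy = 4.6, Σxy = 15.4, Σx² = 50, Σy² = 5.48
Sxx = Σx² − (Σx)²/n = 50 − 36 = 14
Sxy = Σxy − (Σx)(Σy)/n = 15.4 − 13.8 = 1.6
Syy = Σy² − (Σy)²/n = 5.48 − 5.29 = 0.19
R² = Sxy²/(Sxx·Syy) = (1.6)²/(14·0.19) = 0.962406

0.962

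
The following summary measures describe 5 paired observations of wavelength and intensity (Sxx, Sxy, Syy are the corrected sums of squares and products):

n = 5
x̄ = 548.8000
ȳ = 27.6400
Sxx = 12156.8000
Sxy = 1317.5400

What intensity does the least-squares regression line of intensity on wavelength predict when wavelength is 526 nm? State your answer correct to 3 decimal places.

b = Sxy/Sxx = 1317.54/12156.8 = 0.108379
a = ȳ − b·x̄ = 27.64 − 0.108379·548.8 = -31.838313
ŷ(526) = a + b·526 = -31.838313 + 0.108379·526 = 25.168962

25.169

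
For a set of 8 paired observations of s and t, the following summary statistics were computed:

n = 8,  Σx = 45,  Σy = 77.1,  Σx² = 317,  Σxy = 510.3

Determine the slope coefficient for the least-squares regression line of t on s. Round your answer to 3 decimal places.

Sxx = Σx² − (Σx)²/n = 317 − 253.125 = 63.875
Sxy = Σxy − (Σx)(Σy)/n = 510.3 − 433.6875 = 76.6125
b = Sxy/Sxx = 76.6125/63.875 = 1.199413

1.199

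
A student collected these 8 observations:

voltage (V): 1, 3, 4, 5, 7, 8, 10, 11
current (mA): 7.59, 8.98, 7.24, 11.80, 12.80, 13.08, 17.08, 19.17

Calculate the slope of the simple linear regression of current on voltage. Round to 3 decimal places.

1.175

n = 8, Σx = 49, Σy = 97.74, Σxy = 698.4, Σx² = 385
Sxx = Σx² − (Σx)²/n = 385 − 300.125 = 84.875
Sxy = Σxy − (Σx)(Σy)/n = 698.4 − 598.6575 = 99.7425
b = Sxy/Sxx = 99.7425/84.875 = 1.175169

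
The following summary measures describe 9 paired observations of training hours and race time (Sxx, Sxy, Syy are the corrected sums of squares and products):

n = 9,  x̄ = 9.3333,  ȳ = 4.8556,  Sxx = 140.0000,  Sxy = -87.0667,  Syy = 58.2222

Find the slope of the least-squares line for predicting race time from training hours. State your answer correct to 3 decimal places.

-0.622

b = Sxy/Sxx = -87.0667/140 = -0.621905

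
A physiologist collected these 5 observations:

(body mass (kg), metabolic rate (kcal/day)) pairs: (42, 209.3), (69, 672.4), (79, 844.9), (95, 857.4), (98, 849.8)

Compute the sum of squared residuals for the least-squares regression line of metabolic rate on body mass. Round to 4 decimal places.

37281.8140

n = 5, Σx = 383, Σy = 3433.8, Σxy = 286666.7, Σx² = 31395, Σy² = 2667079.06
Sxx = Σx² − (Σx)²/n = 31395 − 29337.8 = 2057.2
Sxy = Σxy − (Σx)(Σy)/n = 286666.7 − 263029.08 = 23637.62
Syy = Σy² − (Σy)²/n = 2667079.06 − 2358196.488 = 308882.572
b = Sxy/Sxx = 23637.62/2057.2 = 11.490191
SSE = Syy − b·Sxy = 308882.572 − 11.490191·23637.62 = 37281.814045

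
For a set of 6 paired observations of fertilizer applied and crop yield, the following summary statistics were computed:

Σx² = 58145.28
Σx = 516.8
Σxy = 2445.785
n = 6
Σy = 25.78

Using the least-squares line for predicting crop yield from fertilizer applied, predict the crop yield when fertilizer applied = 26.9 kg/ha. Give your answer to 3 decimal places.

Sxx = Σx² − (Σx)²/n = 58145.28 − 44513.706667 = 13631.573333
Sxy = Σxy − (Σx)(Σy)/n = 2445.785 − 2220.517333 = 225.267667
b = Sxy/Sxx = 225.267667/13631.573333 = 0.016525
a = ȳ − b·x̄ = 4.296667 − 0.016525·86.133333 = 2.873276
ŷ(26.9) = a + b·26.9 = 2.873276 + 0.016525·26.9 = 3.317810

3.318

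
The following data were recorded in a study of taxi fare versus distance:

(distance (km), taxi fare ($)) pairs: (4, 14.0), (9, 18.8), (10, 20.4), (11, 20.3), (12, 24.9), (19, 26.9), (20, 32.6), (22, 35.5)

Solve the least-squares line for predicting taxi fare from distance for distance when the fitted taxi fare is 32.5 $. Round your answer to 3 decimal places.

20.815

n = 8, Σx = 107, Σy = 193.4, Σxy = 2895.4, Σx² = 1707
Sxx = Σx² − (Σx)²/n = 1707 − 1431.125 = 275.875
Sxy = Σxy − (Σx)(Σy)/n = 2895.4 − 2586.725 = 308.675
b = Sxy/Sxx = 308.675/275.875 = 1.118894
a = ȳ − b·x̄ = 24.175 − 1.118894·13.375 = 9.209787
Set a + b·x = 32.5: x = (32.5 − 9.209787) / 1.118894 = 20.815380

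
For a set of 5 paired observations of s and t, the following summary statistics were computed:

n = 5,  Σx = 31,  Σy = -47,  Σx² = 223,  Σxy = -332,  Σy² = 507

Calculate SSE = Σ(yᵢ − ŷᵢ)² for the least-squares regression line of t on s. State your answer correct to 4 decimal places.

11.6818

Sxx = Σx² − (Σx)²/n = 223 − 192.2 = 30.8
Sxy = Σxy − (Σx)(Σy)/n = -332 − (-291.4) = -40.6
Syy = Σy² − (Σy)²/n = 507 − 441.8 = 65.2
b = Sxy/Sxx = -40.6/30.8 = -1.318182
SSE = Syy − b·Sxy = 65.2 − (-1.318182)·(-40.6) = 11.681818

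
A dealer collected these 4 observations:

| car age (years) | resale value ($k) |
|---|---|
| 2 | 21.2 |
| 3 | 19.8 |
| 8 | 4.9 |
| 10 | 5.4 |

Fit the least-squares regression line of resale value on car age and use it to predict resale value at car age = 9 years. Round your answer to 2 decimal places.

n = 4, Σx = 23, Σy = 51.3, Σxy = 195, Σx² = 177
Sxx = Σx² − (Σx)²/n = 177 − 132.25 = 44.75
Sxy = Σxy − (Σx)(Σy)/n = 195 − 294.975 = -99.975
b = Sxy/Sxx = -99.975/44.75 = -2.234078
a = ȳ − b·x̄ = 12.825 − (-2.234078)·5.75 = 25.670950
ŷ(9) = a + b·9 = 25.670950 + (-2.234078)·9 = 5.564246

5.56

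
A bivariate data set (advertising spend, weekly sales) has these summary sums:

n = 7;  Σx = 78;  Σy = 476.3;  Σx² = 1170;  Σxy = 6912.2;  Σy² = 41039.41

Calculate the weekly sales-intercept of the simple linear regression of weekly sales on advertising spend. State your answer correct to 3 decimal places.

Sxx = Σx² − (Σx)²/n = 1170 − 869.142857 = 300.857143
Sxy = Σxy − (Σx)(Σy)/n = 6912.2 − 5307.342857 = 1604.857143
b = Sxy/Sxx = 1604.857143/300.857143 = 5.334283
a = ȳ − b·x̄ = 68.042857 − 5.334283·11.142857 = 8.603704

8.604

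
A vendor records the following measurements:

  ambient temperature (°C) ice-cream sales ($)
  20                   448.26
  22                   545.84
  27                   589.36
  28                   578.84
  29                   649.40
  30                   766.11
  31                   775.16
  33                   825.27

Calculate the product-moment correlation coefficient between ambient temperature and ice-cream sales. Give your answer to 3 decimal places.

0.927

n = 8, Σx = 220, Σy = 5178.24, Σxy = 146173.69, Σx² = 6188, Σy² = 3471867.779
Sxx = Σx² − (Σx)²/n = 6188 − 6050 = 138
Sxy = Σxy − (Σx)(Σy)/n = 146173.69 − 142401.6 = 3772.09
Syy = Σy² − (Σy)²/n = 3471867.779 − 3351771.1872 = 120096.5918
r = Sxy/√(Sxx·Syy) = 3772.09/√(16573329.6684) = 3772.09/4071.035454 = 0.926568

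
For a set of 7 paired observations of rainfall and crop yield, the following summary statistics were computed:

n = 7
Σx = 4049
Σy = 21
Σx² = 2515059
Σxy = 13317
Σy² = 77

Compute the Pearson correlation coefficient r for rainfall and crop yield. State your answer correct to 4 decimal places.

0.7518

Sxx = Σx² − (Σx)²/n = 2515059 − 2342057.285714 = 173001.714286
Sxy = Σxy − (Σx)(Σy)/n = 13317 − 12147 = 1170
Syy = Σy² − (Σy)²/n = 77 − 63 = 14
r = Sxy/√(Sxx·Syy) = 1170/√(2422024) = 1170/1556.285321 = 0.751790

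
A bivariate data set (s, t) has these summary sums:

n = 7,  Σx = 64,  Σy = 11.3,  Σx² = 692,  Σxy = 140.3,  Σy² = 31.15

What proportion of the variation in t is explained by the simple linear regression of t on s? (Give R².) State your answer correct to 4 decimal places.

Sxx = Σx² − (Σx)²/n = 692 − 585.142857 = 106.857143
Sxy = Σxy − (Σx)(Σy)/n = 140.3 − 103.314286 = 36.985714
Syy = Σy² − (Σy)²/n = 31.15 − 18.241429 = 12.908571
R² = Sxy²/(Sxx·Syy) = (36.985714)²/(106.857143·12.908571) = 0.991714

0.9917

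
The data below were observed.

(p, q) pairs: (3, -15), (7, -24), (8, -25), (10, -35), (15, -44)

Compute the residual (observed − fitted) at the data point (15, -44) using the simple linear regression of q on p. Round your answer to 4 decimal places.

n = 5, Σx = 43, Σy = -143, Σxy = -1423, Σx² = 447
Sxx = Σx² − (Σx)²/n = 447 − 369.8 = 77.2
Sxy = Σxy − (Σx)(Σy)/n = -1423 − (-1229.8) = -193.2
b = Sxy/Sxx = -193.2/77.2 = -2.502591
a = ȳ − b·x̄ = -28.6 − (-2.502591)·8.6 = -7.077720
ŷ(15) = -7.077720 + (-2.502591)·15 = -44.616580
residual = y − ŷ = -44 − (-44.616580) = 0.616580

0.6166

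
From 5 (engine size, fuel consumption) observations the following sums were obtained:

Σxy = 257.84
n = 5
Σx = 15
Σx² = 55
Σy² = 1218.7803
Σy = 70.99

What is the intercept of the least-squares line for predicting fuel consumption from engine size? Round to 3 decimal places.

Sxx = Σx² − (Σx)²/n = 55 − 45 = 10
Sxy = Σxy − (Σx)(Σy)/n = 257.84 − 212.97 = 44.87
b = Sxy/Sxx = 44.87/10 = 4.487
a = ȳ − b·x̄ = 14.198 − 4.487·3 = 0.737

0.737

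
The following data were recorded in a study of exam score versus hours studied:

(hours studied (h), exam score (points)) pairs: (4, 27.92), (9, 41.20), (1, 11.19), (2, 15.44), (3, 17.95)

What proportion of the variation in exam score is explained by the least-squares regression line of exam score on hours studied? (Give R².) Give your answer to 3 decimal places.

0.956

n = 5, Σx = 19, Σy = 113.7, Σxy = 578.4, Σx² = 111, Σy² = 3162.7786
Sxx = Σx² − (Σx)²/n = 111 − 72.2 = 38.8
Sxy = Σxy − (Σx)(Σy)/n = 578.4 − 432.06 = 146.34
Syy = Σy² − (Σy)²/n = 3162.7786 − 2585.538 = 577.2406
R² = Sxy²/(Sxx·Syy) = (146.34)²/(38.8·577.2406) = 0.956175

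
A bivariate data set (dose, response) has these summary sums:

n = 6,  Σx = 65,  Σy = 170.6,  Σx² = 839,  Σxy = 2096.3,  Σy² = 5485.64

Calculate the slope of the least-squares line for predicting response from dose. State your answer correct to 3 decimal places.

Sxx = Σx² − (Σx)²/n = 839 − 704.166667 = 134.833333
Sxy = Σxy − (Σx)(Σy)/n = 2096.3 − 1848.166667 = 248.133333
b = Sxy/Sxx = 248.133333/134.833333 = 1.840297

1.840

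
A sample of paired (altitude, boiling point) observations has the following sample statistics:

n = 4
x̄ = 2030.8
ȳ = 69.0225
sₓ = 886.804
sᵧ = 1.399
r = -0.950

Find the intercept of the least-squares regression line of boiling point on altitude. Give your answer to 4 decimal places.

72.0661

b = r · sᵧ/sₓ = -0.95 · 1.399/886.804 = -0.001499
a = ȳ − b·x̄ = 69.0225 − (-0.001499)·2030.8 = 72.066053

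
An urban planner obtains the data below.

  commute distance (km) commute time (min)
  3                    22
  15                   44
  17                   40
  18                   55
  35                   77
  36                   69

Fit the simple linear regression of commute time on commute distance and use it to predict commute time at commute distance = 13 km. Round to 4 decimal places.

n = 6, Σx = 124, Σy = 307, Σxy = 7575, Σx² = 3368
Sxx = Σx² − (Σx)²/n = 3368 − 2562.666667 = 805.333333
Sxy = Σxy − (Σx)(Σy)/n = 7575 − 6344.666667 = 1230.333333
b = Sxy/Sxx = 1230.333333/805.333333 = 1.527732
a = ȳ − b·x̄ = 51.166667 − 1.527732·20.666667 = 19.593543
ŷ(13) = a + b·13 = 19.593543 + 1.527732·13 = 39.454056

39.4541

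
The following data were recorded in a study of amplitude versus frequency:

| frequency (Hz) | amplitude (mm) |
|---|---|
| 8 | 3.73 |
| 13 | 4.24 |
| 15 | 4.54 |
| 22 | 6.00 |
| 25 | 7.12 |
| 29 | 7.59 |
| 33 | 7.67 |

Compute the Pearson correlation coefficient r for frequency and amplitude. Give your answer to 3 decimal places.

0.981

n = 7, Σx = 145, Σy = 40.89, Σxy = 936.28, Σx² = 3497, Σy² = 255.6335
Sxx = Σx² − (Σx)²/n = 3497 − 3003.571429 = 493.428571
Sxy = Σxy − (Σx)(Σy)/n = 936.28 − 847.007143 = 89.272857
Syy = Σy² − (Σy)²/n = 255.6335 − 238.856014 = 16.777486
r = Sxy/√(Sxx·Syy) = 89.272857/√(8278.490808) = 89.272857/90.986212 = 0.981169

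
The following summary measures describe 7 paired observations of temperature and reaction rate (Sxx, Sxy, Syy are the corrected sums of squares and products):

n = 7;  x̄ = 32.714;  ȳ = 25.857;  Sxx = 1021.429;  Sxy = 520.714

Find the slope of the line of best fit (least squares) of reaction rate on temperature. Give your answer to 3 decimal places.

b = Sxy/Sxx = 520.714/1021.429 = 0.509790

0.510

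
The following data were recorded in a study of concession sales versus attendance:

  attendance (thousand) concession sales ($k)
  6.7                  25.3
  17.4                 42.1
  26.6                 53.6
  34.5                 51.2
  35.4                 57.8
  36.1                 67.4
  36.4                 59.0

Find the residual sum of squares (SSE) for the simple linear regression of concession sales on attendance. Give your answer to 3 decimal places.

136.574

n = 7, Σx = 193.1, Σy = 356.4, Σxy = 10721.07, Σx² = 6126.79, Σy² = 19271.5
Sxx = Σx² − (Σx)²/n = 6126.79 − 5326.801429 = 799.988571
Sxy = Σxy − (Σx)(Σy)/n = 10721.07 − 9831.548571 = 889.521429
Syy = Σy² − (Σy)²/n = 19271.5 − 18145.851429 = 1125.648571
b = Sxy/Sxx = 889.521429/799.988571 = 1.111918
SSE = Syy − b·Sxy = 1125.648571 − 1.111918·889.521429 = 136.573977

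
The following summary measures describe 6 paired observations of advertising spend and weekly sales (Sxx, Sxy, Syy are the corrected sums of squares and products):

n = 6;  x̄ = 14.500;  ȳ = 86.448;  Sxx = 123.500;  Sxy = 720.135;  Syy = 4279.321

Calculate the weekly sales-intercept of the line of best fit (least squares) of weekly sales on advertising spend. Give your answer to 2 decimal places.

1.90

b = Sxy/Sxx = 720.135/123.5 = 5.831053
a = ȳ − b·x̄ = 86.448 − 5.831053·14.5 = 1.897737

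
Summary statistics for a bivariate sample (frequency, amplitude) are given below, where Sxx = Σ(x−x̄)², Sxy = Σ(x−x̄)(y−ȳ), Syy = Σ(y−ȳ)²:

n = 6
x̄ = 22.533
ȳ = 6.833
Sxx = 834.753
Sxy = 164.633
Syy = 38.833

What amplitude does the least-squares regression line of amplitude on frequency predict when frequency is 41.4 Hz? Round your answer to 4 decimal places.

b = Sxy/Sxx = 164.633/834.753 = 0.197224
a = ȳ − b·x̄ = 6.833 − 0.197224·22.533 = 2.388960
ŷ(41.4) = a + b·41.4 = 2.388960 + 0.197224·41.4 = 10.554018

10.5540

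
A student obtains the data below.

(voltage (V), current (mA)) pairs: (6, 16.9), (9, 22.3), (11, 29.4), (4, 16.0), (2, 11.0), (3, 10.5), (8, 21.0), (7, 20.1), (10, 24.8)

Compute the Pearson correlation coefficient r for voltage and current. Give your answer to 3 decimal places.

0.976

n = 9, Σx = 60, Σy = 172, Σxy = 1299.7, Σx² = 480, Σy² = 3594.56
Sxx = Σx² − (Σx)²/n = 480 − 400 = 80
Sxy = Σxy − (Σx)(Σy)/n = 1299.7 − 1146.666667 = 153.033333
Syy = Σy² − (Σy)²/n = 3594.56 − 3287.111111 = 307.448889
r = Sxy/√(Sxx·Syy) = 153.033333/√(24595.911111) = 153.033333/156.830836 = 0.975786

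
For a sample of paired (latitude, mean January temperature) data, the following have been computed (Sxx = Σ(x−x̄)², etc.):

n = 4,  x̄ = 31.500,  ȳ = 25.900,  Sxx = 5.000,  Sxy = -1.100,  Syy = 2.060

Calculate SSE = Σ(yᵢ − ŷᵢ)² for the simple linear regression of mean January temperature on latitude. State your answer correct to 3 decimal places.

b = Sxy/Sxx = -1.1/5 = -0.22
SSE = Syy − b·Sxy = 2.06 − (-0.22)·(-1.1) = 1.818

1.818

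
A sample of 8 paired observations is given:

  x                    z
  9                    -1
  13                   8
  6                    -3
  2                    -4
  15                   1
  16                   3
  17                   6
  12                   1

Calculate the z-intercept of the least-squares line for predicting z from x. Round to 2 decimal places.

-5.81

n = 8, Σx = 90, Σy = 11, Σxy = 246, Σx² = 1204
Sxx = Σx² − (Σx)²/n = 1204 − 1012.5 = 191.5
Sxy = Σxy − (Σx)(Σy)/n = 246 − 123.75 = 122.25
b = Sxy/Sxx = 122.25/191.5 = 0.638381
a = ȳ − b·x̄ = 1.375 − 0.638381·11.25 = -5.806789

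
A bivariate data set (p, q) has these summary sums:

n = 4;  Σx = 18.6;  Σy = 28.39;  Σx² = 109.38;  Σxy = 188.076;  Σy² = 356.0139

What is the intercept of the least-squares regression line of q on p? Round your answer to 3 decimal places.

-4.291

Sxx = Σx² − (Σx)²/n = 109.38 − 86.49 = 22.89
Sxy = Σxy − (Σx)(Σy)/n = 188.076 − 132.0135 = 56.0625
b = Sxy/Sxx = 56.0625/22.89 = 2.449214
a = ȳ − b·x̄ = 7.0975 − 2.449214·4.65 = -4.291343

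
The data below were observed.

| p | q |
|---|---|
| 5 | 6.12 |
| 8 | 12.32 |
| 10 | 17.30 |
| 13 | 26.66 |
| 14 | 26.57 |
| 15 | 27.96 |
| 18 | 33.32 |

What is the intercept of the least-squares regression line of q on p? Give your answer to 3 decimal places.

-4.308

n = 7, Σx = 83, Σy = 150.25, Σxy = 2039.88, Σx² = 1103
Sxx = Σx² − (Σx)²/n = 1103 − 984.142857 = 118.857143
Sxy = Σxy − (Σx)(Σy)/n = 2039.88 − 1781.535714 = 258.344286
b = Sxy/Sxx = 258.344286/118.857143 = 2.173570
a = ȳ − b·x̄ = 21.464286 − 2.173570·11.857143 = -4.308041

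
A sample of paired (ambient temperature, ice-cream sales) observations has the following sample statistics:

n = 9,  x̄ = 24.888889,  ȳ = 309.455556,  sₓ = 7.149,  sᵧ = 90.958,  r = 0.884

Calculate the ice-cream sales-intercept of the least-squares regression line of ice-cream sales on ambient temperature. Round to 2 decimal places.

b = r · sᵧ/sₓ = 0.884 · 90.958/7.149 = 11.247289
a = ȳ − b·x̄ = 309.455556 − 11.247289·24.888889 = 29.523018

29.52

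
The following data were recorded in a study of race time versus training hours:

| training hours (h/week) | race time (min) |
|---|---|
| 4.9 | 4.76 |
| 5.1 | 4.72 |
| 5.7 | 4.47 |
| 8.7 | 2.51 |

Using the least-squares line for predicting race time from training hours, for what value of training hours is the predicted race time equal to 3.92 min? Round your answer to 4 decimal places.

n = 4, Σx = 24.4, Σy = 16.46, Σxy = 94.712, Σx² = 158.2
Sxx = Σx² − (Σx)²/n = 158.2 − 148.84 = 9.36
Sxy = Σxy − (Σx)(Σy)/n = 94.712 − 100.406 = -5.694
b = Sxy/Sxx = -5.694/9.36 = -0.608333
a = ȳ − b·x̄ = 4.115 − (-0.608333)·6.1 = 7.825833
Set a + b·x = 3.92: x = (3.92 − 7.825833) / (-0.608333) = 6.420548

6.4205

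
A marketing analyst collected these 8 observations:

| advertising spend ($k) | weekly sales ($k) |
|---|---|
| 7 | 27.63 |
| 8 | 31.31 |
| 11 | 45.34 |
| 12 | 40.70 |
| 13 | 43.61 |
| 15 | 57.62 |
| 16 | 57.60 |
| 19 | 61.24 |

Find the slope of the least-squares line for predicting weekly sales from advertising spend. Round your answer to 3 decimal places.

n = 8, Σx = 101, Σy = 365.05, Σxy = 4947.42, Σx² = 1389
Sxx = Σx² − (Σx)²/n = 1389 − 1275.125 = 113.875
Sxy = Σxy − (Σx)(Σy)/n = 4947.42 − 4608.75625 = 338.66375
b = Sxy/Sxx = 338.66375/113.875 = 2.973996

2.974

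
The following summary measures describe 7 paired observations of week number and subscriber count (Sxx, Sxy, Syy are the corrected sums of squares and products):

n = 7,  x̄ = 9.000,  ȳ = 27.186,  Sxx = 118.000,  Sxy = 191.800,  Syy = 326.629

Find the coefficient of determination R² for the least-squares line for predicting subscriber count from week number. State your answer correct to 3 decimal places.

0.954

R² = Sxy²/(Sxx·Syy) = (191.8)²/(118·326.629) = 0.954466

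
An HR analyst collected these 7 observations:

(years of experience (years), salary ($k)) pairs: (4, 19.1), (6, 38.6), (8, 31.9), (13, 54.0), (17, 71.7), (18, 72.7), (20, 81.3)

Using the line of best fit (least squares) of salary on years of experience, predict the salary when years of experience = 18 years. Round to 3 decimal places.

n = 7, Σx = 86, Σy = 369.3, Σxy = 5418.7, Σx² = 1298
Sxx = Σx² − (Σx)²/n = 1298 − 1056.571429 = 241.428571
Sxy = Σxy − (Σx)(Σy)/n = 5418.7 − 4537.114286 = 881.585714
b = Sxy/Sxx = 881.585714/241.428571 = 3.651538
a = ȳ − b·x̄ = 52.757143 − 3.651538·12.285714 = 7.895385
ŷ(18) = a + b·18 = 7.895385 + 3.651538·18 = 73.623077

73.623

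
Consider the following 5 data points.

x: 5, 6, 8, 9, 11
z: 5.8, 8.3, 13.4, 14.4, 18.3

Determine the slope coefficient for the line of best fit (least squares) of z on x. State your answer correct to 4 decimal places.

2.0763

n = 5, Σx = 39, Σy = 60.2, Σxy = 516.9, Σx² = 327
Sxx = Σx² − (Σx)²/n = 327 − 304.2 = 22.8
Sxy = Σxy − (Σx)(Σy)/n = 516.9 − 469.56 = 47.34
b = Sxy/Sxx = 47.34/22.8 = 2.076316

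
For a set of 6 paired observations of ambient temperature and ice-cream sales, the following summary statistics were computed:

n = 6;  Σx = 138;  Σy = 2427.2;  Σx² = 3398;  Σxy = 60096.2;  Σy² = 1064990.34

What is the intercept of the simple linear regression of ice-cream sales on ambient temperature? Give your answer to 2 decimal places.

-33.97

Sxx = Σx² − (Σx)²/n = 3398 − 3174 = 224
Sxy = Σxy − (Σx)(Σy)/n = 60096.2 − 55825.6 = 4270.6
b = Sxy/Sxx = 4270.6/224 = 19.065179
a = ȳ − b·x̄ = 404.533333 − 19.065179·23 = -33.965774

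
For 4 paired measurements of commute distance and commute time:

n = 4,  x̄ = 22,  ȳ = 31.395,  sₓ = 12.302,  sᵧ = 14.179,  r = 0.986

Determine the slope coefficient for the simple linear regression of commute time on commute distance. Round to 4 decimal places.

b = r · sᵧ/sₓ = 0.986 · 14.179/12.302 = 1.136441

1.1364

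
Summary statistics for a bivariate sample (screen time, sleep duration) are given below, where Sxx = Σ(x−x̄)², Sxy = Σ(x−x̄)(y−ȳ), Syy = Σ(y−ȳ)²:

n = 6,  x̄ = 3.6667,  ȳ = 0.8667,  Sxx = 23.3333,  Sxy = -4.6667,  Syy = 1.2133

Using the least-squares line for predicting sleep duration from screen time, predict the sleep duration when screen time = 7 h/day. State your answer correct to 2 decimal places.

b = Sxy/Sxx = -4.6667/23.3333 = -0.200002
a = ȳ − b·x̄ = 0.8667 − (-0.200002)·3.6667 = 1.600046
ŷ(7) = a + b·7 = 1.600046 + (-0.200002)·7 = 0.200034

0.20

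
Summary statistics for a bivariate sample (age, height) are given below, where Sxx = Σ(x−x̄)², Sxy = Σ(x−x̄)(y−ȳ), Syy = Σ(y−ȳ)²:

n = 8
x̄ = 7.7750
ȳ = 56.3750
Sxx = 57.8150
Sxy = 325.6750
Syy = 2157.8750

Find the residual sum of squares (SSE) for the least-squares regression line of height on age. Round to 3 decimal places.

323.330

b = Sxy/Sxx = 325.675/57.815 = 5.633054
SSE = Syy − b·Sxy = 2157.875 − 5.633054·325.675 = 323.330234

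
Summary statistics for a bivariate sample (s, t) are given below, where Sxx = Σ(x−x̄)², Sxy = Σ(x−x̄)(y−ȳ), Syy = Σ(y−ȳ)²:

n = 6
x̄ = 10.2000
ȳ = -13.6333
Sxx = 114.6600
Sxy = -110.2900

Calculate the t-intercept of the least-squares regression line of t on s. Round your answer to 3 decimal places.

b = Sxy/Sxx = -110.29/114.66 = -0.961887
a = ȳ − b·x̄ = -13.6333 − (-0.961887)·10.2 = -3.822049

-3.822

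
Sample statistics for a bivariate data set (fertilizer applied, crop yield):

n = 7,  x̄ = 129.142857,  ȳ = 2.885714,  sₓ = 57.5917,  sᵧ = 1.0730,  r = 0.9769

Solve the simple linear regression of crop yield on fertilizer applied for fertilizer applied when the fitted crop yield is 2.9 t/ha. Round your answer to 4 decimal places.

129.9278

b = r · sᵧ/sₓ = 0.9769 · 1.073/57.5917 = 0.018201
a = ȳ − b·x̄ = 2.885714 − 0.018201·129.142857 = 0.535214
Set a + b·x = 2.9: x = (2.9 − 0.535214) / 0.018201 = 129.927769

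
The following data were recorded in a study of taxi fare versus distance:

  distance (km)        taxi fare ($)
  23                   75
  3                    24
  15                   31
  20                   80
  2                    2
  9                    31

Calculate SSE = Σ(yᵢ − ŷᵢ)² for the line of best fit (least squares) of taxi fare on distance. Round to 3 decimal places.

n = 6, Σx = 72, Σy = 243, Σxy = 4145, Σx² = 1248, Σy² = 14527
Sxx = Σx² − (Σx)²/n = 1248 − 864 = 384
Sxy = Σxy − (Σx)(Σy)/n = 4145 − 2916 = 1229
Syy = Σy² − (Σy)²/n = 14527 − 9841.5 = 4685.5
b = Sxy/Sxx = 1229/384 = 3.200521
SSE = Syy − b·Sxy = 4685.5 − 3.200521·1229 = 752.059896

752.060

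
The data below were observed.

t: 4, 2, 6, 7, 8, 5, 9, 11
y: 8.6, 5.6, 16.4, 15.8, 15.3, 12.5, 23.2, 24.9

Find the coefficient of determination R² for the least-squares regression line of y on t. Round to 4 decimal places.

n = 8, Σx = 52, Σy = 122.3, Σxy = 922.2, Σx² = 396, Σy² = 2172.51
Sxx = Σx² − (Σx)²/n = 396 − 338 = 58
Sxy = Σxy − (Σx)(Σy)/n = 922.2 − 794.95 = 127.25
Syy = Σy² − (Σy)²/n = 2172.51 − 1869.66125 = 302.84875
R² = Sxy²/(Sxx·Syy) = (127.25)²/(58·302.84875) = 0.921853

0.9219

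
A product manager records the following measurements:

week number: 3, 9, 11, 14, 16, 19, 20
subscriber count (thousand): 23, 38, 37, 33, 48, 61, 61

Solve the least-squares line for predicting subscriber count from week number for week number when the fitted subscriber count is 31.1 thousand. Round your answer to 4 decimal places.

7.7144

n = 7, Σx = 92, Σy = 301, Σxy = 4427, Σx² = 1424
Sxx = Σx² − (Σx)²/n = 1424 − 1209.142857 = 214.857143
Sxy = Σxy − (Σx)(Σy)/n = 4427 − 3956 = 471
b = Sxy/Sxx = 471/214.857143 = 2.192154
a = ȳ − b·x̄ = 43 − 2.192154·13.142857 = 14.188830
Set a + b·x = 31.1: x = (31.1 − 14.188830) / 2.192154 = 7.714407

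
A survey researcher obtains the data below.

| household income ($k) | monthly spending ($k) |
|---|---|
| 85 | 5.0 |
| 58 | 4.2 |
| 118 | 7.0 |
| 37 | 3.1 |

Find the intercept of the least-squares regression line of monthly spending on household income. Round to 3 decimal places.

n = 4, Σx = 298, Σy = 19.3, Σxy = 1609.3, Σx² = 25882
Sxx = Σx² − (Σx)²/n = 25882 − 22201 = 3681
Sxy = Σxy − (Σx)(Σy)/n = 1609.3 − 1437.85 = 171.45
b = Sxy/Sxx = 171.45/3681 = 0.046577
a = ȳ − b·x̄ = 4.825 − 0.046577·74.5 = 1.355012

1.355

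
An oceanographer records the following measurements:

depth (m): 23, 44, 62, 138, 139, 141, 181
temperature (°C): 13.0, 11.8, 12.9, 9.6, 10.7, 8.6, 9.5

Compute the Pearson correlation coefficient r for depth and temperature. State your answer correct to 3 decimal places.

n = 7, Σx = 728, Σy = 76.1, Σxy = 7362.2, Σx² = 97316, Σy² = 845.51
Sxx = Σx² − (Σx)²/n = 97316 − 75712 = 21604
Sxy = Σxy − (Σx)(Σy)/n = 7362.2 − 7914.4 = -552.2
Syy = Σy² − (Σy)²/n = 845.51 − 827.315714 = 18.194286
r = Sxy/√(Sxx·Syy) = -552.2/√(393069.348571) = -552.2/626.952429 = -0.880769

-0.881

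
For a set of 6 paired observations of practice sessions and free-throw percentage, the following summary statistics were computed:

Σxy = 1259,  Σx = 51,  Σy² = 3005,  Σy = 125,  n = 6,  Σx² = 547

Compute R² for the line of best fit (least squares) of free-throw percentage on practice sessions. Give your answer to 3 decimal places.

0.849

Sxx = Σx² − (Σx)²/n = 547 − 433.5 = 113.5
Sxy = Σxy − (Σx)(Σy)/n = 1259 − 1062.5 = 196.5
Syy = Σy² − (Σy)²/n = 3005 − 2604.166667 = 400.833333
R² = Sxy²/(Sxx·Syy) = (196.5)²/(113.5·400.833333) = 0.848722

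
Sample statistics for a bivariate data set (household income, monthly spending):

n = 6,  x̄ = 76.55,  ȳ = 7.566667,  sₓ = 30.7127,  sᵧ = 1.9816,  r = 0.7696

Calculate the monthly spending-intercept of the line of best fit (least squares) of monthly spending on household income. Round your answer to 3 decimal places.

3.766

b = r · sᵧ/sₓ = 0.7696 · 1.9816/30.7127 = 0.049655
a = ȳ − b·x̄ = 7.566667 − 0.049655·76.55 = 3.765576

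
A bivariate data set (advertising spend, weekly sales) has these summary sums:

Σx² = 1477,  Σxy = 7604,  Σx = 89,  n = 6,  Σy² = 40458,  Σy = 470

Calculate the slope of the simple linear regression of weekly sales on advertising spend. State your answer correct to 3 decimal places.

4.032

Sxx = Σx² − (Σx)²/n = 1477 − 1320.166667 = 156.833333
Sxy = Σxy − (Σx)(Σy)/n = 7604 − 6971.666667 = 632.333333
b = Sxy/Sxx = 632.333333/156.833333 = 4.031881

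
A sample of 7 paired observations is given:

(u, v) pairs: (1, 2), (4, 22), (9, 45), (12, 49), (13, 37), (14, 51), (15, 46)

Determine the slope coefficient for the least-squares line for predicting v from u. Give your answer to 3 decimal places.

3.033

n = 7, Σx = 68, Σy = 252, Σxy = 2968, Σx² = 832
Sxx = Σx² − (Σx)²/n = 832 − 660.571429 = 171.428571
Sxy = Σxy − (Σx)(Σy)/n = 2968 − 2448 = 520
b = Sxy/Sxx = 520/171.428571 = 3.033333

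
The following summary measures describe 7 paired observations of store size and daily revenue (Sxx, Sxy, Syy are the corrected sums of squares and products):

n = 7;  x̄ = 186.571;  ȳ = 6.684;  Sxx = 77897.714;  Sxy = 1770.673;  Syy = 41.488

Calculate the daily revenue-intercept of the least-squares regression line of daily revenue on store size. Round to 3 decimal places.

b = Sxy/Sxx = 1770.673/77897.714 = 0.022731
a = ȳ − b·x̄ = 6.684 − 0.022731·186.571 = 2.443102

2.443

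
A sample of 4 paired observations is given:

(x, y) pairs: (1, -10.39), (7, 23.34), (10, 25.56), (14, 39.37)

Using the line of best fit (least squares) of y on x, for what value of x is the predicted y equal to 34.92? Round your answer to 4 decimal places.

n = 4, Σx = 32, Σy = 77.88, Σxy = 959.77, Σx² = 346
Sxx = Σx² − (Σx)²/n = 346 − 256 = 90
Sxy = Σxy − (Σx)(Σy)/n = 959.77 − 623.04 = 336.73
b = Sxy/Sxx = 336.73/90 = 3.741444
a = ȳ − b·x̄ = 19.47 − 3.741444·8 = -10.461556
Set a + b·x = 34.92: x = (34.92 − (-10.461556)) / 3.741444 = 12.129421

12.1294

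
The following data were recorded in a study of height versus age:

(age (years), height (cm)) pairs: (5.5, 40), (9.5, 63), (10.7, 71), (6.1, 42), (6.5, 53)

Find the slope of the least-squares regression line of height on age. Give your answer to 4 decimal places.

5.6169

n = 5, Σx = 38.3, Σy = 269, Σxy = 2178.9, Σx² = 314.45
Sxx = Σx² − (Σx)²/n = 314.45 − 293.378 = 21.072
Sxy = Σxy − (Σx)(Σy)/n = 2178.9 − 2060.54 = 118.36
b = Sxy/Sxx = 118.36/21.072 = 5.616932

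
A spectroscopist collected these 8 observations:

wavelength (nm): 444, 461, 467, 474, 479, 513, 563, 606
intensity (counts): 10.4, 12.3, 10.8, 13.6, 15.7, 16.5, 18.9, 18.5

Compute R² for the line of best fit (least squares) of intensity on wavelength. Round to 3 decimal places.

n = 8, Σx = 4007, Σy = 116.7, Σxy = 59614.4, Σx² = 2029237, Σy² = 1779.25
Sxx = Σx² − (Σx)²/n = 2029237 − 2007006.125 = 22230.875
Sxy = Σxy − (Σx)(Σy)/n = 59614.4 − 58452.1125 = 1162.2875
Syy = Σy² − (Σy)²/n = 1779.25 − 1702.36125 = 76.88875
R² = Sxy²/(Sxx·Syy) = (1162.2875)²/(22230.875·76.88875) = 0.790329

0.790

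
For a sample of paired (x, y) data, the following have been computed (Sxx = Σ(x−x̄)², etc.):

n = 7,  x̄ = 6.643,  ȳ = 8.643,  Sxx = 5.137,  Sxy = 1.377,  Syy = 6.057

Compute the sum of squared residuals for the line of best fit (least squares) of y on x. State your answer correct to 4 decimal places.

b = Sxy/Sxx = 1.377/5.137 = 0.268055
SSE = Syy − b·Sxy = 6.057 − 0.268055·1.377 = 5.687888

5.6879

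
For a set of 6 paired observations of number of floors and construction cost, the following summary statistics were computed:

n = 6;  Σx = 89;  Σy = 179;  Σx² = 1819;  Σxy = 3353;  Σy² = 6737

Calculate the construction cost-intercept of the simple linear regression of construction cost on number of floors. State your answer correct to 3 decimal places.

9.083

Sxx = Σx² − (Σx)²/n = 1819 − 1320.166667 = 498.833333
Sxy = Σxy − (Σx)(Σy)/n = 3353 − 2655.166667 = 697.833333
b = Sxy/Sxx = 697.833333/498.833333 = 1.398931
a = ȳ − b·x̄ = 29.833333 − 1.398931·14.833333 = 9.082526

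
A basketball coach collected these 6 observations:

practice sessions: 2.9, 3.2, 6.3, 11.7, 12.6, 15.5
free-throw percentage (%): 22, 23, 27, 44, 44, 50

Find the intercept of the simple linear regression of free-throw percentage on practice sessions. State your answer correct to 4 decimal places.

14.8366

n = 6, Σx = 52.2, Σy = 210, Σxy = 2151.7, Σx² = 594.24
Sxx = Σx² − (Σx)²/n = 594.24 − 454.14 = 140.1
Sxy = Σxy − (Σx)(Σy)/n = 2151.7 − 1827 = 324.7
b = Sxy/Sxx = 324.7/140.1 = 2.317630
a = ȳ − b·x̄ = 35 − 2.317630·8.7 = 14.836617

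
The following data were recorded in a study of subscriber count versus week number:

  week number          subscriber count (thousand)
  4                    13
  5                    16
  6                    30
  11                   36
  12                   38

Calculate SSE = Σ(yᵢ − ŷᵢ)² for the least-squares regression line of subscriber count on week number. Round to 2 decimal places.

n = 5, Σx = 38, Σy = 133, Σxy = 1164, Σx² = 342, Σy² = 4065
Sxx = Σx² − (Σx)²/n = 342 − 288.8 = 53.2
Sxy = Σxy − (Σx)(Σy)/n = 1164 − 1010.8 = 153.2
Syy = Σy² − (Σy)²/n = 4065 − 3537.8 = 527.2
b = Sxy/Sxx = 153.2/53.2 = 2.879699
SSE = Syy − b·Sxy = 527.2 − 2.879699·153.2 = 86.030075

86.03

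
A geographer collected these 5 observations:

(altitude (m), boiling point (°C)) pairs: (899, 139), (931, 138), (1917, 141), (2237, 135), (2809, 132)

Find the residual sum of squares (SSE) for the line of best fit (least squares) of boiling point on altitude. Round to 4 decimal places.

n = 5, Σx = 8793, Σy = 685, Σxy = 1196519, Σx² = 18244501, Σy² = 93895
Sxx = Σx² − (Σx)²/n = 18244501 − 15463369.8 = 2781131.2
Sxy = Σxy − (Σx)(Σy)/n = 1196519 − 1204641 = -8122
Syy = Σy² − (Σy)²/n = 93895 − 93845 = 50
b = Sxy/Sxx = -8122/2781131.2 = -0.002920
SSE = Syy − b·Sxy = 50 − (-0.002920)·(-8122) = 26.280557

26.2806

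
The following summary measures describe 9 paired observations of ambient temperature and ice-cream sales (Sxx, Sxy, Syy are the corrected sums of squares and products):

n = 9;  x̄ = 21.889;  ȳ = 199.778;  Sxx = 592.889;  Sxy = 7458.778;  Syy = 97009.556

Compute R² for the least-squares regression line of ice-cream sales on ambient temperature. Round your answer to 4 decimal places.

R² = Sxy²/(Sxx·Syy) = (7458.778)²/(592.889·97009.556) = 0.967269

0.9673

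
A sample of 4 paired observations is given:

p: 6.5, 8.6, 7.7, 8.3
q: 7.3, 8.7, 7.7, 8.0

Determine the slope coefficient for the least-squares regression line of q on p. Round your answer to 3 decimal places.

n = 4, Σx = 31.1, Σy = 31.7, Σxy = 247.96, Σx² = 244.39
Sxx = Σx² − (Σx)²/n = 244.39 − 241.8025 = 2.5875
Sxy = Σxy − (Σx)(Σy)/n = 247.96 − 246.4675 = 1.4925
b = Sxy/Sxx = 1.4925/2.5875 = 0.576812

0.577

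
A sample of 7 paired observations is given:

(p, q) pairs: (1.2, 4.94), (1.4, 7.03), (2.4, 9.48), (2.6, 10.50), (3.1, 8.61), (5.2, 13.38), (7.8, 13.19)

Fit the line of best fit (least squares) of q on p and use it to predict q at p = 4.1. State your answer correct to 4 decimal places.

10.4016

n = 7, Σx = 23.7, Σy = 67.13, Σxy = 264.971, Σx² = 113.41
Sxx = Σx² − (Σx)²/n = 113.41 − 80.241429 = 33.168571
Sxy = Σxy − (Σx)(Σy)/n = 264.971 − 227.283 = 37.688
b = Sxy/Sxx = 37.688/33.168571 = 1.136256
a = ȳ − b·x̄ = 9.59 − 1.136256·3.385714 = 5.742961
ŷ(4.1) = a + b·4.1 = 5.742961 + 1.136256·4.1 = 10.401612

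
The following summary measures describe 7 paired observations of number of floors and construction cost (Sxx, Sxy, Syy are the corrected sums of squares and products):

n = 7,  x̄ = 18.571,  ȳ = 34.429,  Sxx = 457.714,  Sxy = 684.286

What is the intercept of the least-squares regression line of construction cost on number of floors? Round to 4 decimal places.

6.6652

b = Sxy/Sxx = 684.286/457.714 = 1.495008
a = ȳ − b·x̄ = 34.429 − 1.495008·18.571 = 6.665210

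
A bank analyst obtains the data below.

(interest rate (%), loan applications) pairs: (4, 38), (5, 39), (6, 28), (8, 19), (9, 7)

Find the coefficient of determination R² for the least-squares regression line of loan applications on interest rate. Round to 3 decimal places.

0.940

n = 5, Σx = 32, Σy = 131, Σxy = 730, Σx² = 222, Σy² = 4159
Sxx = Σx² − (Σx)²/n = 222 − 204.8 = 17.2
Sxy = Σxy − (Σx)(Σy)/n = 730 − 838.4 = -108.4
Syy = Σy² − (Σy)²/n = 4159 − 3432.2 = 726.8
R² = Sxy²/(Sxx·Syy) = (-108.4)²/(17.2·726.8) = 0.939973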